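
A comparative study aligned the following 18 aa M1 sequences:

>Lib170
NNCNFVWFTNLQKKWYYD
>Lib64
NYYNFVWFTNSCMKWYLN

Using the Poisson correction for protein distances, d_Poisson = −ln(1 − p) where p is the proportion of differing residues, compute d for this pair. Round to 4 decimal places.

The sequences differ at positions 2 (N/Y), 3 (C/Y), 11 (L/S), 12 (Q/C), 13 (K/M), 17 (Y/L), 18 (D/N).
p = 7/18 = 0.388889.
d = −ln(1 − 0.388889) = −ln(0.611111) = 0.4925.

0.4925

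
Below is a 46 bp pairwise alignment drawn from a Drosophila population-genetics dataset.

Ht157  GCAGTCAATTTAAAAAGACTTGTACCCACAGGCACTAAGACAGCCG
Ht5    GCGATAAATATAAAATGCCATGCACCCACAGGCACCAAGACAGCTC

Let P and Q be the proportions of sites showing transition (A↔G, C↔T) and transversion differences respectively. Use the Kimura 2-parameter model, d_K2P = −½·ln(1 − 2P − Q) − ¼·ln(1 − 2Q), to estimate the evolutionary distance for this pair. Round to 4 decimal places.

Mismatches occur at site 3 (A↔G, transition), site 4 (G↔A, transition), site 6 (C↔A, transversion), site 10 (T↔A, transversion), site 16 (A↔T, transversion), site 18 (A↔C, transversion), site 20 (T↔A, transversion), site 23 (T↔C, transition), site 36 (T↔C, transition), site 45 (C↔T, transition), site 46 (G↔C, transversion).
Of the 11 differences, 5 transitions and 6 transversions over 46 sites: P = 5/46 = 0.108696, Q = 6/46 = 0.130435.
d = −0.5·ln(0.652173) − 0.25·ln(0.739130) = −0.5·(-0.427445) − 0.25·(-0.302281) = 0.2893.

0.2893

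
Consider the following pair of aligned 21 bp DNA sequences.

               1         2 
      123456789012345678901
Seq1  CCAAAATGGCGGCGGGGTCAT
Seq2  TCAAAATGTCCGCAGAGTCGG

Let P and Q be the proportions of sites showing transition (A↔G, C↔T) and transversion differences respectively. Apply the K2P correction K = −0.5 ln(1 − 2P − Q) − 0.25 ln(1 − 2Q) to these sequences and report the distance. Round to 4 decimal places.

The sequences differ at positions 1 (C/T, transition), 9 (G/T, transversion), 11 (G/C, transversion), 14 (G/A, transition), 16 (G/A, transition), 20 (A/G, transition), 21 (T/G, transversion).
Of the 7 differences, 4 transitions and 3 transversions over 21 sites: P = 4/21 = 0.190476, Q = 3/21 = 0.142857.
d = −0.5·ln(0.476191) − 0.25·ln(0.714286) = −0.5·(-0.741936) − 0.25·(-0.336472) = 0.4551.

0.4551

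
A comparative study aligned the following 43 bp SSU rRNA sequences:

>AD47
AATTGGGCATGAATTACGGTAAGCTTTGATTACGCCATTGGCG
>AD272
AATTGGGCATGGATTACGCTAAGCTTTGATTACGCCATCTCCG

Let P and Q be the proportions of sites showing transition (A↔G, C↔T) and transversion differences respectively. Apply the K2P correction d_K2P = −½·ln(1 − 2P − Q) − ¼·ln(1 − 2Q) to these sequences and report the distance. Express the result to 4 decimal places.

0.1264

Mismatches occur at site 12 (A/G, transition), site 19 (G/C, transversion), site 39 (T/C, transition), site 40 (G/T, transversion), site 41 (G/C, transversion).
Of the 5 differences, 2 transitions and 3 transversions over 43 sites: P = 2/43 = 0.046512, Q = 3/43 = 0.069767.
d = −0.5·ln(0.837209) − 0.25·ln(0.860466) = −0.5·(-0.177682) − 0.25·(-0.150281) = 0.1264.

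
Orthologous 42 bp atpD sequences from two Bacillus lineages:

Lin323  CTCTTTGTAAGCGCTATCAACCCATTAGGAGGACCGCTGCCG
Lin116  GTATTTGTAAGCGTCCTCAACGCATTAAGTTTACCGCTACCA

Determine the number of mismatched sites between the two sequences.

Mismatches occur at site 1 (C→G), site 3 (C→A), site 14 (C→T), site 15 (T→C), site 16 (A→C), site 22 (C→G), site 28 (G→A), site 30 (A→T), site 31 (G→T), site 32 (G→T), site 39 (G→A), site 42 (G→A).
That gives 12 mismatches out of 42 aligned sites, so the Hamming distance is 12.

12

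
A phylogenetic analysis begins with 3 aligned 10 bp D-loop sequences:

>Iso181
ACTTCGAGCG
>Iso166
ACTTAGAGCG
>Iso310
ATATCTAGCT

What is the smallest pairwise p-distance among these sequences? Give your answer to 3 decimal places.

0.100

Pairwise Hamming distances:
  Iso181 vs Iso166: 1
  Iso181 vs Iso310: 4
  Iso166 vs Iso310: 5
The smallest is 1 mismatch, between Iso181 and Iso166; p = 1/10 = 0.100.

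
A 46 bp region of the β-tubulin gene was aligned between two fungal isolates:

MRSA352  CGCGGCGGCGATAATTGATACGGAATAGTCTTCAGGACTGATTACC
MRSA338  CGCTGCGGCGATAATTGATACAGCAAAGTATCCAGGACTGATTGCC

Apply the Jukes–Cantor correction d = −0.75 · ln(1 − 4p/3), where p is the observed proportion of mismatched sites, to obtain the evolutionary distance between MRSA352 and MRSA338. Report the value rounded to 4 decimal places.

Mismatches occur at site 4 (G↔T), site 22 (G↔A), site 24 (A↔C), site 26 (T↔A), site 30 (C↔A), site 32 (T↔C), site 44 (A↔G).
p = 7/46 = 0.152174.
d = −0.75 · ln(1 − (4/3)·0.152174) = −0.75 · ln(0.797101) = −0.75 · (-0.226774) = 0.1701.

0.1701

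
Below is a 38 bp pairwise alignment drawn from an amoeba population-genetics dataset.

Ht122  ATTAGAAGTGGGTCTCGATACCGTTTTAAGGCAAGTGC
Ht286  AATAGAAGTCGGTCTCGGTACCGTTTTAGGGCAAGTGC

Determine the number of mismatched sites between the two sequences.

4

Differing sites — 2:T/A; 10:G/C; 18:A/G; 29:A/G.
That gives 4 mismatches out of 38 aligned sites, so the Hamming distance is 4.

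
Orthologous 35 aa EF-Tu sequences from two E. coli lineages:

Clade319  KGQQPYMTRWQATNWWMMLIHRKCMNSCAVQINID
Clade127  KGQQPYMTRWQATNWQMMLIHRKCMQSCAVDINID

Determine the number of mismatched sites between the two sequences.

3

Mismatches occur at site 16 (W/Q), site 26 (N/Q), site 31 (Q/D).
That gives 3 mismatches out of 35 aligned sites, so the Hamming distance is 3.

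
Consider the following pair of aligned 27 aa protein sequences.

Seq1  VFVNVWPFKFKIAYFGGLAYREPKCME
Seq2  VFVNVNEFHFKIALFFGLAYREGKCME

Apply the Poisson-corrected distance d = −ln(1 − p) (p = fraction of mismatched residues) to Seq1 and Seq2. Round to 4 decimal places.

Differing sites — 6:W/N; 7:P/E; 9:K/H; 14:Y/L; 16:G/F; 23:P/G.
p = 6/27 = 0.222222.
d = −ln(1 − 0.222222) = −ln(0.777778) = 0.2513.

0.2513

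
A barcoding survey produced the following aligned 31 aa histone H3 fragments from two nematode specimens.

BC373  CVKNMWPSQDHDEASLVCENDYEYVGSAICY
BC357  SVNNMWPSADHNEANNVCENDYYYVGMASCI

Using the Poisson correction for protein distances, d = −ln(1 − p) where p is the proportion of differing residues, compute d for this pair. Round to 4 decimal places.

0.3895

Differing sites — 1:C/S; 3:K/N; 9:Q/A; 12:D/N; 15:S/N; 16:L/N; 23:E/Y; 27:S/M; 29:I/S; 31:Y/I.
p = 10/31 = 0.322581.
d = −ln(1 − 0.322581) = −ln(0.677419) = 0.3895.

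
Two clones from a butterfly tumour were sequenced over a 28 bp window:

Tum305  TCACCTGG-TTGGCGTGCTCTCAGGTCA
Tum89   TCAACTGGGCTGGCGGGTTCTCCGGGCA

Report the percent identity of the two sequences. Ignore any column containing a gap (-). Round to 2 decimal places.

Excluding the 1 gap column leaves 27 comparable sites.
Mismatches occur at site 4 (C↔A), site 10 (T↔C), site 16 (T↔G), site 18 (C↔T), site 23 (A↔C), site 26 (T↔G).
21 of the 27 comparable sites match, so the percent identity is 21/27 × 100 = 77.78%.

77.78%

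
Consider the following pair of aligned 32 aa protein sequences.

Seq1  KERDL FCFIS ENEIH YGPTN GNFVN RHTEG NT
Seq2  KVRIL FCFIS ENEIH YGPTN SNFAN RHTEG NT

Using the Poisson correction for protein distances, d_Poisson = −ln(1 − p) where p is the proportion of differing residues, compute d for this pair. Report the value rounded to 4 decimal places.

Differing sites — 2:E/V; 4:D/I; 21:G/S; 24:V/A.
p = 4/32 = 0.125000.
d = −ln(1 − 0.125000) = −ln(0.875000) = 0.1335.

0.1335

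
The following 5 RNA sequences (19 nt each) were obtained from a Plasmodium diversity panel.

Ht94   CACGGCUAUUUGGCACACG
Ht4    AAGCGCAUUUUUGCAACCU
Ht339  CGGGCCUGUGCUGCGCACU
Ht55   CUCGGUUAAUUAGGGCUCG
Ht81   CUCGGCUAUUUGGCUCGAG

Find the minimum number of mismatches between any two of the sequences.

Pairwise Hamming distances:
  Ht94 vs Ht4: 9
  Ht94 vs Ht339: 9
  Ht94 vs Ht55: 7
  Ht94 vs Ht81: 4
  Ht4 vs Ht339: 11
  Ht4 vs Ht55: 14
  Ht4 vs Ht81: 12
  Ht339 vs Ht55: 12
  Ht339 vs Ht81: 11
  Ht55 vs Ht81: 7
The smallest is 4, between Ht94 and Ht81.

4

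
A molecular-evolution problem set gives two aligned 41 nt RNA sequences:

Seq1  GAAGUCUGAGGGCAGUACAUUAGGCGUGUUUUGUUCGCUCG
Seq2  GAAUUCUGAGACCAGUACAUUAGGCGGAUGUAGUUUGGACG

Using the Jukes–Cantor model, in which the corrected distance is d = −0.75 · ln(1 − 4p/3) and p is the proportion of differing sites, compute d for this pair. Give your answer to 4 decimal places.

0.2950

The sequences differ at positions 4 (G/U), 11 (G/A), 12 (G/C), 27 (U/G), 28 (G/A), 30 (U/G), 32 (U/A), 36 (C/U), 38 (C/G), 39 (U/A).
p = 10/41 = 0.243902.
d = −0.75 · ln(1 − (4/3)·0.243902) = −0.75 · ln(0.674797) = −0.75 · (-0.393343) = 0.2950.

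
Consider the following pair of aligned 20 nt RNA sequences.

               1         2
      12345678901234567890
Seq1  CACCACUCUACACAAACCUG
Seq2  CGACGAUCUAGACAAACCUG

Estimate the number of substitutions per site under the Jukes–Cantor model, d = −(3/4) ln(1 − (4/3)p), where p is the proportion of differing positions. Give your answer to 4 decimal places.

0.3041

Differing sites — 2:A/G; 3:C/A; 5:A/G; 6:C/A; 11:C/G.
p = 5/20 = 0.250000.
d = −0.75 · ln(1 − (4/3)·0.250000) = −0.75 · ln(0.666667) = −0.75 · (-0.405465) = 0.3041.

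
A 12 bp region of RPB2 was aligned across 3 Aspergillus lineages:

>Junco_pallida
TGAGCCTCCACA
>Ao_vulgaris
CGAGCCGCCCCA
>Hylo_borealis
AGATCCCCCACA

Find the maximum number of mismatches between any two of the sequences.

Pairwise Hamming distances:
  Junco_pallida vs Ao_vulgaris: 3
  Junco_pallida vs Hylo_borealis: 3
  Ao_vulgaris vs Hylo_borealis: 4
The largest is 4, between Ao_vulgaris and Hylo_borealis.

4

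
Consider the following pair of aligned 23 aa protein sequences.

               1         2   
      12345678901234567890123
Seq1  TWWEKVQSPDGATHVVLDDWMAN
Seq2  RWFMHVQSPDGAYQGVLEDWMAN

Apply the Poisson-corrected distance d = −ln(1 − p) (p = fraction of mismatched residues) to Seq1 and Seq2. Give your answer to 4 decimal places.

The sequences differ at positions 1 (T/R), 3 (W/F), 4 (E/M), 5 (K/H), 13 (T/Y), 14 (H/Q), 15 (V/G), 18 (D/E).
p = 8/23 = 0.347826.
d = −ln(1 − 0.347826) = −ln(0.652174) = 0.4274.

0.4274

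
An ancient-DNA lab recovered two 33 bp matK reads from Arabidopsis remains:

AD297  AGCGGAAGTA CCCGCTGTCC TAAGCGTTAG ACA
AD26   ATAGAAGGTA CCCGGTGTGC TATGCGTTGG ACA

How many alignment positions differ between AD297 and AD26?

8

Differing sites — 2:G/T; 3:C/A; 5:G/A; 7:A/G; 15:C/G; 19:C/G; 23:A/T; 29:A/G.
That gives 8 mismatches out of 33 aligned sites, so the Hamming distance is 8.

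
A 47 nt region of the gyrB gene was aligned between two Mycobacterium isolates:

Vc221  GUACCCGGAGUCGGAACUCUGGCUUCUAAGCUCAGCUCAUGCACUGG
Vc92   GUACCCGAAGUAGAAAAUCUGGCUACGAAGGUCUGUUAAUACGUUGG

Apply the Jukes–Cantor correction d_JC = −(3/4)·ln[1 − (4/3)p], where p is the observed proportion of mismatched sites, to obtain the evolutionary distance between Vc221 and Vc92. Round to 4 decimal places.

Differing sites — 8:G/A; 12:C/A; 14:G/A; 17:C/A; 25:U/A; 27:U/G; 31:C/G; 34:A/U; 36:C/U; 38:C/A; 41:G/A; 43:A/G; 44:C/U.
p = 13/47 = 0.276596.
d = −0.75 · ln(1 − (4/3)·0.276596) = −0.75 · ln(0.631205) = −0.75 · (-0.460125) = 0.3451.

0.3451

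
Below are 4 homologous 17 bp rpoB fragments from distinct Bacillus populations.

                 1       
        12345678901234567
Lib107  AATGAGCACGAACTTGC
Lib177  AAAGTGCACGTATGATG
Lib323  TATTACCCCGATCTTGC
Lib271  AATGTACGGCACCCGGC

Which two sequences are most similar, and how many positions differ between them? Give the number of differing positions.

5

Pairwise Hamming distances:
  Lib107 vs Lib177: 8
  Lib107 vs Lib323: 5
  Lib107 vs Lib271: 8
  Lib177 vs Lib323: 13
  Lib177 vs Lib271: 12
  Lib323 vs Lib271: 10
The smallest is 5, between Lib107 and Lib323.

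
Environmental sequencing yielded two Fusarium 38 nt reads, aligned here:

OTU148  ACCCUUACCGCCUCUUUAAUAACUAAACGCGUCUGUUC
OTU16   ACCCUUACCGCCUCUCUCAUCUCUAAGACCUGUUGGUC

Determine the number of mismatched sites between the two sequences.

Differing sites — 16:U/C; 18:A/C; 21:A/C; 22:A/U; 27:A/G; 28:C/A; 29:G/C; 31:G/U; 32:U/G; 33:C/U; 36:U/G.
That gives 11 mismatches out of 38 aligned sites, so the Hamming distance is 11.

11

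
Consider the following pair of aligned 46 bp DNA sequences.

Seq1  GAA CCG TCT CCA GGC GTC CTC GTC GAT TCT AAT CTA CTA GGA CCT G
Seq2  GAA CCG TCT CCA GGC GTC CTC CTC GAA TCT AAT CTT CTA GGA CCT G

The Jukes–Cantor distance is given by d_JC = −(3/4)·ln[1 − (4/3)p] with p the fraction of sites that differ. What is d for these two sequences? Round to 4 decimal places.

0.0682

Differing sites — 22:G/C; 27:T/A; 36:A/T.
p = 3/46 = 0.065217.
d = −0.75 · ln(1 − (4/3)·0.065217) = −0.75 · ln(0.913044) = −0.75 · (-0.090971) = 0.0682.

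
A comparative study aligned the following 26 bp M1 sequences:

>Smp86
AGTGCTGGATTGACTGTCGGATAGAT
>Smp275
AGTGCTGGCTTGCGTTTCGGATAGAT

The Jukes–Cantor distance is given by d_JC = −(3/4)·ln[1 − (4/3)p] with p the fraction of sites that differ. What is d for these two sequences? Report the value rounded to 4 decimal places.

Mismatches occur at site 9 (A/C), site 13 (A/C), site 14 (C/G), site 16 (G/T).
p = 4/26 = 0.153846.
d = −0.75 · ln(1 − (4/3)·0.153846) = −0.75 · ln(0.794872) = −0.75 · (-0.229574) = 0.1722.

0.1722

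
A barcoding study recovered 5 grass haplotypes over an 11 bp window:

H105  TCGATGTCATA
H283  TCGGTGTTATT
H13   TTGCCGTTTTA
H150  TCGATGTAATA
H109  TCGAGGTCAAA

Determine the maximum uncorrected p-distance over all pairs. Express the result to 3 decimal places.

0.545

Pairwise Hamming distances:
  H105 vs H283: 3
  H105 vs H13: 5
  H105 vs H150: 1
  H105 vs H109: 2
  H283 vs H13: 5
  H283 vs H150: 3
  H283 vs H109: 5
  H13 vs H150: 5
  H13 vs H109: 6
  H150 vs H109: 3
The largest is 6 mismatches, between H13 and H109; p = 6/11 = 0.545.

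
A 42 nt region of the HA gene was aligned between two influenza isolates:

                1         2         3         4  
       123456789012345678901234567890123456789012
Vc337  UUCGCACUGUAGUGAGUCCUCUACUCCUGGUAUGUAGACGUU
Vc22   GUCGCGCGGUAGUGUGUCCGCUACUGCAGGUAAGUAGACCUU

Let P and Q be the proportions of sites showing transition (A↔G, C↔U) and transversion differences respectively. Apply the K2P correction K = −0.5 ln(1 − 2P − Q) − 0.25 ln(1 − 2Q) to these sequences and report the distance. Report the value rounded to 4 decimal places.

Differing sites — 1:U/G (Tv); 6:A/G (Ti); 8:U/G (Tv); 15:A/U (Tv); 20:U/G (Tv); 26:C/G (Tv); 28:U/A (Tv); 33:U/A (Tv); 40:G/C (Tv).
Of the 9 differences, 1 transition and 8 transversions over 42 sites: P = 1/42 = 0.023810, Q = 8/42 = 0.190476.
d = −0.5·ln(0.761904) − 0.25·ln(0.619048) = −0.5·(-0.271935) − 0.25·(-0.479572) = 0.2559.

0.2559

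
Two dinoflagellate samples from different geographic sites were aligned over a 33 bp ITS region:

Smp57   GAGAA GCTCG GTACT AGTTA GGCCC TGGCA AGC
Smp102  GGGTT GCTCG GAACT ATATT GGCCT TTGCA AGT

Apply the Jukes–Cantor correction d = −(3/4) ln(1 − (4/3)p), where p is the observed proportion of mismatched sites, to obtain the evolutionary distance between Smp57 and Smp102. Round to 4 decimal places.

The sequences differ at positions 2 (A/G), 4 (A/T), 5 (A/T), 12 (T/A), 17 (G/T), 18 (T/A), 20 (A/T), 25 (C/T), 27 (G/T), 33 (C/T).
p = 10/33 = 0.303030.
d = −0.75 · ln(1 − (4/3)·0.303030) = −0.75 · ln(0.595960) = −0.75 · (-0.517582) = 0.3882.

0.3882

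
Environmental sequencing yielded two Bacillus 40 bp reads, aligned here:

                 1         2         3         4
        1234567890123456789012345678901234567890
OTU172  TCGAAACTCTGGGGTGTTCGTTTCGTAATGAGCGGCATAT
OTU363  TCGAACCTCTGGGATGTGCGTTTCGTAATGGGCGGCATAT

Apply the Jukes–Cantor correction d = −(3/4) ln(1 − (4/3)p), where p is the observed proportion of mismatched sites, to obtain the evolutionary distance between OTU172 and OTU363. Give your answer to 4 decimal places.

0.1073

Mismatches occur at site 6 (A→C), site 14 (G→A), site 18 (T→G), site 31 (A→G).
p = 4/40 = 0.100000.
d = −0.75 · ln(1 − (4/3)·0.100000) = −0.75 · ln(0.866667) = −0.75 · (-0.143100) = 0.1073.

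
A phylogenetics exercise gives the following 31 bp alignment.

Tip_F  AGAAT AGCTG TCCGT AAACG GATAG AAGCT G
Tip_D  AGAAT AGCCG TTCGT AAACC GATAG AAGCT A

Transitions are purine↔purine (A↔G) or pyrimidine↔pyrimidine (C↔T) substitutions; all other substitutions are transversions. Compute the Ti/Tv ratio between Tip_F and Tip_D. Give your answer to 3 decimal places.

Mismatches occur at site 9 (T→C, transition), site 12 (C→T, transition), site 20 (G→C, transversion), site 31 (G→A, transition).
Of the 4 differences, 3 transitions and 1 transversion, so Ti/Tv = 3/1 = 3.000.

3.000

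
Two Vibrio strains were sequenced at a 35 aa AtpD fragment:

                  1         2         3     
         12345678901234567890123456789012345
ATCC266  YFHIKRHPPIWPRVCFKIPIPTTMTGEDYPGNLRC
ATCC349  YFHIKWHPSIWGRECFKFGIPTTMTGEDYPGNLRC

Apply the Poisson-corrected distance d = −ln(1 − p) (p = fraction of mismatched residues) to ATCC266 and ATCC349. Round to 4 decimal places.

Differing sites — 6:R/W; 9:P/S; 12:P/G; 14:V/E; 18:I/F; 19:P/G.
p = 6/35 = 0.171429.
d = −ln(1 − 0.171429) = −ln(0.828571) = 0.1881.

0.1881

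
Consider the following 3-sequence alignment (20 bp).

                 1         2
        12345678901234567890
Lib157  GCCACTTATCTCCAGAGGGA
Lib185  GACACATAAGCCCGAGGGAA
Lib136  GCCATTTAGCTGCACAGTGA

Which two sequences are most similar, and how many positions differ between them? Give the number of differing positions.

Pairwise Hamming distances:
  Lib157 vs Lib185: 9
  Lib157 vs Lib136: 5
  Lib185 vs Lib136: 12
The smallest is 5, between Lib157 and Lib136.

5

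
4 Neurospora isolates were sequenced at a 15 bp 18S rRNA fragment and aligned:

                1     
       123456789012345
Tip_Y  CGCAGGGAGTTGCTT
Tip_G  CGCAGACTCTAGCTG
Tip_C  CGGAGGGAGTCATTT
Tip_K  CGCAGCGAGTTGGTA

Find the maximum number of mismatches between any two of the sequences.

9

Pairwise Hamming distances:
  Tip_Y vs Tip_G: 6
  Tip_Y vs Tip_C: 4
  Tip_Y vs Tip_K: 3
  Tip_G vs Tip_C: 9
  Tip_G vs Tip_K: 7
  Tip_C vs Tip_K: 6
The largest is 9, between Tip_G and Tip_C.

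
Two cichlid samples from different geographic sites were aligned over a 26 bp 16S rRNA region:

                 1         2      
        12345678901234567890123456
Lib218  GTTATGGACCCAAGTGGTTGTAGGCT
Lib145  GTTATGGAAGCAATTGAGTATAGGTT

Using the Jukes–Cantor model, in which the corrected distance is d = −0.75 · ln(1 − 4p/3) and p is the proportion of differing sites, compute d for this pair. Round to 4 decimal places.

0.3335

The sequences differ at positions 9 (C/A), 10 (C/G), 14 (G/T), 17 (G/A), 18 (T/G), 20 (G/A), 25 (C/T).
p = 7/26 = 0.269231.
d = −0.75 · ln(1 − (4/3)·0.269231) = −0.75 · ln(0.641025) = −0.75 · (-0.444687) = 0.3335.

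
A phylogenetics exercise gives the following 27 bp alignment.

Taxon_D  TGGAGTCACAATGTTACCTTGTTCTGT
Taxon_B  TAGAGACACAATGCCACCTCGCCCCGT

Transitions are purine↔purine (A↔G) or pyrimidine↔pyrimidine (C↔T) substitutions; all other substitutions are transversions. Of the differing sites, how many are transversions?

Differing sites — 2:G/A (Ti); 6:T/A (Tv); 14:T/C (Ti); 15:T/C (Ti); 20:T/C (Ti); 22:T/C (Ti); 23:T/C (Ti); 25:T/C (Ti).
Of the 8 differences, 7 transitions and 1 transversion, so the answer is 1.

1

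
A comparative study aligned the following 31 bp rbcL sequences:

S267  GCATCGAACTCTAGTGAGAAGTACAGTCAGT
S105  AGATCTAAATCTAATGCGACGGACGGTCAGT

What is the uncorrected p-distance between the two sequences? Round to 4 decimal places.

Mismatches occur at site 1 (G/A), site 2 (C/G), site 6 (G/T), site 9 (C/A), site 14 (G/A), site 17 (A/C), site 20 (A/C), site 22 (T/G), site 25 (A/G).
There are 9 differences over 31 sites, so p = 9/31 = 0.2903.

0.2903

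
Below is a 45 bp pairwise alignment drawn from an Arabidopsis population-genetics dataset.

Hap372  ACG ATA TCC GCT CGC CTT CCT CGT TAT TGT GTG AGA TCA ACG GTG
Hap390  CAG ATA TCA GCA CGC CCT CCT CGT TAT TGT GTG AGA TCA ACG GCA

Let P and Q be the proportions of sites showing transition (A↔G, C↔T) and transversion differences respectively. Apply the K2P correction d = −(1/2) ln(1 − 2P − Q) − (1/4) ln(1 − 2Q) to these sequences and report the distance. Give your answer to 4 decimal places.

0.1746

Differing sites — 1:A/C (Tv); 2:C/A (Tv); 9:C/A (Tv); 12:T/A (Tv); 17:T/C (Ti); 44:T/C (Ti); 45:G/A (Ti).
Of the 7 differences, 3 transitions and 4 transversions over 45 sites: P = 3/45 = 0.066667, Q = 4/45 = 0.088889.
d = −0.5·ln(0.777777) − 0.25·ln(0.822222) = −0.5·(-0.251315) − 0.25·(-0.195745) = 0.1746.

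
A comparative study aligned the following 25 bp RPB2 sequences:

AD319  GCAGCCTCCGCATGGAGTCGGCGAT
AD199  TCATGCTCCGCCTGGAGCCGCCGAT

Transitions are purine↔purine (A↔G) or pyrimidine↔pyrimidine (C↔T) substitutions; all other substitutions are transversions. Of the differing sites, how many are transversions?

Mismatches occur at site 1 (G↔T, transversion), site 4 (G↔T, transversion), site 5 (C↔G, transversion), site 12 (A↔C, transversion), site 18 (T↔C, transition), site 21 (G↔C, transversion).
Of the 6 differences, 1 transition and 5 transversions, so the answer is 5.

5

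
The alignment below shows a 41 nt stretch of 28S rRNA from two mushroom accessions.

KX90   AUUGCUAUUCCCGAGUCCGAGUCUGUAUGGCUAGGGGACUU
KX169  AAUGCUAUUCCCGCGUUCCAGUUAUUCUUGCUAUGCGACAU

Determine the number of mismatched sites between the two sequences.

Mismatches occur at site 2 (U→A), site 14 (A→C), site 17 (C→U), site 19 (G→C), site 23 (C→U), site 24 (U→A), site 25 (G→U), site 27 (A→C), site 29 (G→U), site 34 (G→U), site 36 (G→C), site 40 (U→A).
That gives 12 mismatches out of 41 aligned sites, so the Hamming distance is 12.

12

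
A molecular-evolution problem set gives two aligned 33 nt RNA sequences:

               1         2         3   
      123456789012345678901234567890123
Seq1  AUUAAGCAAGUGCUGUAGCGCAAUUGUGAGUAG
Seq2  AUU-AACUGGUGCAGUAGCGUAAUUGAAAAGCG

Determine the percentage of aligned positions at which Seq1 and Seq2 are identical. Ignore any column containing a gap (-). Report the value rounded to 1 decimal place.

Excluding the 1 gap column leaves 32 comparable sites.
Differing sites — 6:G/A; 8:A/U; 9:A/G; 14:U/A; 21:C/U; 27:U/A; 28:G/A; 30:G/A; 31:U/G; 32:A/C.
22 of the 32 comparable sites match, so the percent identity is 22/32 × 100 = 68.8%.

68.8%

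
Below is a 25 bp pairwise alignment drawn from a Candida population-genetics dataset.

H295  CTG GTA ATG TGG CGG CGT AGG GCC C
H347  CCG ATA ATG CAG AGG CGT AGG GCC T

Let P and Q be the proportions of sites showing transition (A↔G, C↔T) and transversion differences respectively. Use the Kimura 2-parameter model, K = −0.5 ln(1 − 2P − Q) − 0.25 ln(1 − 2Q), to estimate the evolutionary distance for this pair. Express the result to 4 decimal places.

0.3108

Differing sites — 2:T/C (Ti); 4:G/A (Ti); 10:T/C (Ti); 11:G/A (Ti); 13:C/A (Tv); 25:C/T (Ti).
Of the 6 differences, 5 transitions and 1 transversion over 25 sites: P = 5/25 = 0.200000, Q = 1/25 = 0.040000.
d = −0.5·ln(0.560000) − 0.25·ln(0.920000) = −0.5·(-0.579818) − 0.25·(-0.083382) = 0.3108.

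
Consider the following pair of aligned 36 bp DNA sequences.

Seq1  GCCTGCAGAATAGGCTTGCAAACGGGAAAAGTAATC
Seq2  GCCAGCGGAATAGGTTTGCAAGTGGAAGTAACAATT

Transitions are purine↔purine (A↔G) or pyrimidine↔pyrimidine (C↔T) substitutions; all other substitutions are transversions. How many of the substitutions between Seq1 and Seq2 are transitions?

Mismatches occur at site 4 (T/A, transversion), site 7 (A/G, transition), site 15 (C/T, transition), site 22 (A/G, transition), site 23 (C/T, transition), site 26 (G/A, transition), site 28 (A/G, transition), site 29 (A/T, transversion), site 31 (G/A, transition), site 32 (T/C, transition), site 36 (C/T, transition).
Of the 11 differences, 9 transitions and 2 transversions, so the answer is 9.

9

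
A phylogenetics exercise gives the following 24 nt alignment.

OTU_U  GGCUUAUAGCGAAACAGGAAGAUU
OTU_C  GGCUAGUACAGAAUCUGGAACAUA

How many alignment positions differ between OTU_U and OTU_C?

Differing sites — 5:U/A; 6:A/G; 9:G/C; 10:C/A; 14:A/U; 16:A/U; 21:G/C; 24:U/A.
That gives 8 mismatches out of 24 aligned sites, so the Hamming distance is 8.

8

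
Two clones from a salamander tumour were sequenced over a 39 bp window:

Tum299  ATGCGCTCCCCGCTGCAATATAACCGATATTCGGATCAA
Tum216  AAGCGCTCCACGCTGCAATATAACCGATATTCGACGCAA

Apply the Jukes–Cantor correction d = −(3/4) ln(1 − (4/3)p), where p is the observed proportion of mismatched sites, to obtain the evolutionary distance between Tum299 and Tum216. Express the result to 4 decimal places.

0.1406

Mismatches occur at site 2 (T/A), site 10 (C/A), site 34 (G/A), site 35 (A/C), site 36 (T/G).
p = 5/39 = 0.128205.
d = −0.75 · ln(1 − (4/3)·0.128205) = −0.75 · ln(0.829060) = −0.75 · (-0.187463) = 0.1406.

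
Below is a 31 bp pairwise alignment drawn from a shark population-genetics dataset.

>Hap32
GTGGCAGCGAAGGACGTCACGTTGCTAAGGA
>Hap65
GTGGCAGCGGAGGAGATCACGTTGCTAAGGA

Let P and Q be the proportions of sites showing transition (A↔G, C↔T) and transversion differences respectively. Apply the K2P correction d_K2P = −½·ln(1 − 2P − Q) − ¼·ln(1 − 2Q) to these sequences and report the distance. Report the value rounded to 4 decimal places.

0.1046

Mismatches occur at site 10 (A→G, transition), site 15 (C→G, transversion), site 16 (G→A, transition).
Of the 3 differences, 2 transitions and 1 transversion over 31 sites: P = 2/31 = 0.064516, Q = 1/31 = 0.032258.
d = −0.5·ln(0.838710) − 0.25·ln(0.935484) = −0.5·(-0.175890) − 0.25·(-0.066691) = 0.1046.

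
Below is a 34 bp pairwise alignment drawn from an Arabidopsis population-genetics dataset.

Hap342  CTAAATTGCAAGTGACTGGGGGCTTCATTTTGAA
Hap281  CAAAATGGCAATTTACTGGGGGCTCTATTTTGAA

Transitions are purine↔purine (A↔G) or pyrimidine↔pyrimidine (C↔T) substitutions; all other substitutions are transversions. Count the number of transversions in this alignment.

Mismatches occur at site 2 (T→A, transversion), site 7 (T→G, transversion), site 12 (G→T, transversion), site 14 (G→T, transversion), site 25 (T→C, transition), site 26 (C→T, transition).
Of the 6 differences, 2 transitions and 4 transversions, so the answer is 4.

4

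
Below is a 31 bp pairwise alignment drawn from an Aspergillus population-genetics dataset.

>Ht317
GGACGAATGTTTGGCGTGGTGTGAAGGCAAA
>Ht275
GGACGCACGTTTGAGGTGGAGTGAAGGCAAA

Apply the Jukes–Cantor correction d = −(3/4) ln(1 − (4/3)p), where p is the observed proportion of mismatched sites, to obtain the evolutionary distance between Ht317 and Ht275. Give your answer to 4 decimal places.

The sequences differ at positions 6 (A/C), 8 (T/C), 14 (G/A), 15 (C/G), 20 (T/A).
p = 5/31 = 0.161290.
d = −0.75 · ln(1 − (4/3)·0.161290) = −0.75 · ln(0.784947) = −0.75 · (-0.242139) = 0.1816.

0.1816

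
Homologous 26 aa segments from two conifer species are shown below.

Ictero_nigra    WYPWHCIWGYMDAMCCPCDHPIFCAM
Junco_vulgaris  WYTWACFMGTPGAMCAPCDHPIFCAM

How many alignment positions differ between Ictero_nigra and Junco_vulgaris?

Mismatches occur at site 3 (P↔T), site 5 (H↔A), site 7 (I↔F), site 8 (W↔M), site 10 (Y↔T), site 11 (M↔P), site 12 (D↔G), site 16 (C↔A).
That gives 8 mismatches out of 26 aligned sites, so the Hamming distance is 8.

8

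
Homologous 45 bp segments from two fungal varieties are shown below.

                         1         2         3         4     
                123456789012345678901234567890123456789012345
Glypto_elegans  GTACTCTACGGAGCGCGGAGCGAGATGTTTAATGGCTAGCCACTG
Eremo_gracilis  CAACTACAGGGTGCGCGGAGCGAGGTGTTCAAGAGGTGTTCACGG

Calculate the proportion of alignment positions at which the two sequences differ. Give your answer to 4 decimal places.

0.3333

The sequences differ at positions 1 (G/C), 2 (T/A), 6 (C/A), 7 (T/C), 9 (C/G), 12 (A/T), 25 (A/G), 30 (T/C), 33 (T/G), 34 (G/A), 36 (C/G), 38 (A/G), 39 (G/T), 40 (C/T), 44 (T/G).
There are 15 differences over 45 sites, so p = 15/45 = 0.3333.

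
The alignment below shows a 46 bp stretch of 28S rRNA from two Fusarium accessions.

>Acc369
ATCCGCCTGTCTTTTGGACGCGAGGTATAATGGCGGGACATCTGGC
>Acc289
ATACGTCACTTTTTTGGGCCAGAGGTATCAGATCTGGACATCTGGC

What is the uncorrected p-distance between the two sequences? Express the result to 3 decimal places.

0.283

Differing sites — 3:C/A; 6:C/T; 8:T/A; 9:G/C; 11:C/T; 18:A/G; 20:G/C; 21:C/A; 29:A/C; 31:T/G; 32:G/A; 33:G/T; 35:G/T.
There are 13 differences over 46 sites, so p = 13/46 = 0.283.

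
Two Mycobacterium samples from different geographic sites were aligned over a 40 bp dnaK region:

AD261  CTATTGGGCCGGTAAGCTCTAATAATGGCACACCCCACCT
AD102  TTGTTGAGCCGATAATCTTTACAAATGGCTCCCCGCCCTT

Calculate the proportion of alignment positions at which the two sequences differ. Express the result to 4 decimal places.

0.3250

Differing sites — 1:C/T; 3:A/G; 7:G/A; 12:G/A; 16:G/T; 19:C/T; 22:A/C; 23:T/A; 30:A/T; 32:A/C; 35:C/G; 37:A/C; 39:C/T.
There are 13 differences over 40 sites, so p = 13/40 = 0.3250.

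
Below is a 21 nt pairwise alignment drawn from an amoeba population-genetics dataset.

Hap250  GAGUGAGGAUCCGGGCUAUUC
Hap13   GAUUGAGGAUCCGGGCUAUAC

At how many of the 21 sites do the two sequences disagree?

Differing sites — 3:G/U; 20:U/A.
That gives 2 mismatches out of 21 aligned sites, so the Hamming distance is 2.

2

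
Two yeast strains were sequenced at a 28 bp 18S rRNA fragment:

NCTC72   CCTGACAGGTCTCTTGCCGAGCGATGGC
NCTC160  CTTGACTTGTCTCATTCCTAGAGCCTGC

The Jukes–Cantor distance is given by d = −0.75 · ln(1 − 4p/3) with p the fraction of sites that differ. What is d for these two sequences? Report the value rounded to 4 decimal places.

0.4850

Differing sites — 2:C/T; 7:A/T; 8:G/T; 14:T/A; 16:G/T; 19:G/T; 22:C/A; 24:A/C; 25:T/C; 26:G/T.
p = 10/28 = 0.357143.
d = −0.75 · ln(1 − (4/3)·0.357143) = −0.75 · ln(0.523809) = −0.75 · (-0.646628) = 0.4850.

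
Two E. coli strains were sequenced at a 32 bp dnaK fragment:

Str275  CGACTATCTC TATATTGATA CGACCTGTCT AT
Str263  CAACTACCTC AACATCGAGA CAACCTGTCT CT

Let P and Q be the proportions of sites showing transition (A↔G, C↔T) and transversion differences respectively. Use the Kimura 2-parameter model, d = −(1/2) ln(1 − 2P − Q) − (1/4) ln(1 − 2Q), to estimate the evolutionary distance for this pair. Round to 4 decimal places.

0.3126

The sequences differ at positions 2 (G/A, transition), 7 (T/C, transition), 11 (T/A, transversion), 13 (T/C, transition), 16 (T/C, transition), 19 (T/G, transversion), 22 (G/A, transition), 31 (A/C, transversion).
Of the 8 differences, 5 transitions and 3 transversions over 32 sites: P = 5/32 = 0.156250, Q = 3/32 = 0.093750.
d = −0.5·ln(0.593750) − 0.25·ln(0.812500) = −0.5·(-0.521297) − 0.25·(-0.207639) = 0.3126.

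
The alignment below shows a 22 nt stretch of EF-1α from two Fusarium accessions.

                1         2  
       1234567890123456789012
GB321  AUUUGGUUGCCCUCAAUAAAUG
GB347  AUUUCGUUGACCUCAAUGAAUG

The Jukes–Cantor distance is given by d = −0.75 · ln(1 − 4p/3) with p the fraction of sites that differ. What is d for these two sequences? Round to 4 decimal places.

0.1505

The sequences differ at positions 5 (G/C), 10 (C/A), 18 (A/G).
p = 3/22 = 0.136364.
d = −0.75 · ln(1 − (4/3)·0.136364) = −0.75 · ln(0.818181) = −0.75 · (-0.200672) = 0.1505.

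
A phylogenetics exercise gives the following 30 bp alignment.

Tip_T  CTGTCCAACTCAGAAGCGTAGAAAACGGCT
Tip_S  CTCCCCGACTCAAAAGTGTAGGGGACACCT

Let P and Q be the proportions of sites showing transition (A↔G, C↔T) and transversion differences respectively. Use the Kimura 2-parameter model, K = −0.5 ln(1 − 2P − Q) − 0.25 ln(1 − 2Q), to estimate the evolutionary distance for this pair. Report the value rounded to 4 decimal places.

Mismatches occur at site 3 (G/C, transversion), site 4 (T/C, transition), site 7 (A/G, transition), site 13 (G/A, transition), site 17 (C/T, transition), site 22 (A/G, transition), site 23 (A/G, transition), site 24 (A/G, transition), site 27 (G/A, transition), site 28 (G/C, transversion).
Of the 10 differences, 8 transitions and 2 transversions over 30 sites: P = 8/30 = 0.266667, Q = 2/30 = 0.066667.
d = −0.5·ln(0.399999) − 0.25·ln(0.866666) = −0.5·(-0.916293) − 0.25·(-0.143102) = 0.4939.

0.4939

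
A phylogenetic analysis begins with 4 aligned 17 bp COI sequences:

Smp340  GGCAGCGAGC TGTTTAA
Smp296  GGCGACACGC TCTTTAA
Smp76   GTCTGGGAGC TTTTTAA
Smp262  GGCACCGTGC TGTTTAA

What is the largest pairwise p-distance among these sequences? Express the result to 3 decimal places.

0.412

Pairwise Hamming distances:
  Smp340 vs Smp296: 5
  Smp340 vs Smp76: 4
  Smp340 vs Smp262: 2
  Smp296 vs Smp76: 7
  Smp296 vs Smp262: 5
  Smp76 vs Smp262: 6
The largest is 7 mismatches, between Smp296 and Smp76; p = 7/17 = 0.412.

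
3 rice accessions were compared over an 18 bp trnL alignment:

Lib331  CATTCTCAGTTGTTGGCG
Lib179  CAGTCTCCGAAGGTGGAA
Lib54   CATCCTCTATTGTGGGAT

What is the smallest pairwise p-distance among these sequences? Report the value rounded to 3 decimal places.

0.333

Pairwise Hamming distances:
  Lib331 vs Lib179: 7
  Lib331 vs Lib54: 6
  Lib179 vs Lib54: 9
The smallest is 6 mismatches, between Lib331 and Lib54; p = 6/18 = 0.333.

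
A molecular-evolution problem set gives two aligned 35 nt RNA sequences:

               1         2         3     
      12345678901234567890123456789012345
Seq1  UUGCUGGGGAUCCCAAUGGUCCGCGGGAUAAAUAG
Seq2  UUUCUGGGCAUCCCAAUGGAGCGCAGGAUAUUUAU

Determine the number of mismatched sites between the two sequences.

Mismatches occur at site 3 (G↔U), site 9 (G↔C), site 20 (U↔A), site 21 (C↔G), site 25 (G↔A), site 31 (A↔U), site 32 (A↔U), site 35 (G↔U).
That gives 8 mismatches out of 35 aligned sites, so the Hamming distance is 8.

8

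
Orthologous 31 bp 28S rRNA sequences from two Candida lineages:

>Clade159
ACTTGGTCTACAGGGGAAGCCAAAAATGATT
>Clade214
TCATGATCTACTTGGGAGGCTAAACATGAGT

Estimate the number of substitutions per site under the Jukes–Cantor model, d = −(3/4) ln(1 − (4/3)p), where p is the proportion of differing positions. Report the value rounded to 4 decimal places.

The sequences differ at positions 1 (A/T), 3 (T/A), 6 (G/A), 12 (A/T), 13 (G/T), 18 (A/G), 21 (C/T), 25 (A/C), 30 (T/G).
p = 9/31 = 0.290323.
d = −0.75 · ln(1 − (4/3)·0.290323) = −0.75 · ln(0.612903) = −0.75 · (-0.489549) = 0.3672.

0.3672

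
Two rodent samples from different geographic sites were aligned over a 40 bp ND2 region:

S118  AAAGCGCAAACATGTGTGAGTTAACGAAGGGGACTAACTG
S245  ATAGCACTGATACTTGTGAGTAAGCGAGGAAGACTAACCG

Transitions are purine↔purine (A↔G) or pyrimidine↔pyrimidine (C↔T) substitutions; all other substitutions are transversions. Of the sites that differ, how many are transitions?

9

Differing sites — 2:A/T (Tv); 6:G/A (Ti); 8:A/T (Tv); 9:A/G (Ti); 11:C/T (Ti); 13:T/C (Ti); 14:G/T (Tv); 22:T/A (Tv); 24:A/G (Ti); 28:A/G (Ti); 30:G/A (Ti); 31:G/A (Ti); 39:T/C (Ti).
Of the 13 differences, 9 transitions and 4 transversions, so the answer is 9.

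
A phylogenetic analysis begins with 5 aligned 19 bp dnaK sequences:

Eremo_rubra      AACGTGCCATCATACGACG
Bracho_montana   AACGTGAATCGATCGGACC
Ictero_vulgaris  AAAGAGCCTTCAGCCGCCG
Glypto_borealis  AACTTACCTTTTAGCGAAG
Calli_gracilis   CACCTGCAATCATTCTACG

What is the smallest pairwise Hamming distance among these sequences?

5

Pairwise Hamming distances:
  Eremo_rubra vs Bracho_montana: 8
  Eremo_rubra vs Ictero_vulgaris: 6
  Eremo_rubra vs Glypto_borealis: 8
  Eremo_rubra vs Calli_gracilis: 5
  Bracho_montana vs Ictero_vulgaris: 10
  Bracho_montana vs Glypto_borealis: 12
  Bracho_montana vs Calli_gracilis: 10
  Ictero_vulgaris vs Glypto_borealis: 10
  Ictero_vulgaris vs Calli_gracilis: 10
  Glypto_borealis vs Calli_gracilis: 11
The smallest is 5, between Eremo_rubra and Calli_gracilis.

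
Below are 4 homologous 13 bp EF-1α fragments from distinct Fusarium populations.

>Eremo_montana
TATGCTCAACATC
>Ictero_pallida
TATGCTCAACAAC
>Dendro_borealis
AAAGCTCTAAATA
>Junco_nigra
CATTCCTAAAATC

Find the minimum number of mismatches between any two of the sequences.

1

Pairwise Hamming distances:
  Eremo_montana vs Ictero_pallida: 1
  Eremo_montana vs Dendro_borealis: 5
  Eremo_montana vs Junco_nigra: 5
  Ictero_pallida vs Dendro_borealis: 6
  Ictero_pallida vs Junco_nigra: 6
  Dendro_borealis vs Junco_nigra: 7
The smallest is 1, between Eremo_montana and Ictero_pallida.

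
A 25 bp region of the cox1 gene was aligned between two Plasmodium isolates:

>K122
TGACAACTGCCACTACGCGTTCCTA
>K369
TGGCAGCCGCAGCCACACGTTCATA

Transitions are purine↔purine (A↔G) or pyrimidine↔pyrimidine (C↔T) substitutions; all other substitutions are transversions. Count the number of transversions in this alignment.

2

The sequences differ at positions 3 (A/G, transition), 6 (A/G, transition), 8 (T/C, transition), 11 (C/A, transversion), 12 (A/G, transition), 14 (T/C, transition), 17 (G/A, transition), 23 (C/A, transversion).
Of the 8 differences, 6 transitions and 2 transversions, so the answer is 2.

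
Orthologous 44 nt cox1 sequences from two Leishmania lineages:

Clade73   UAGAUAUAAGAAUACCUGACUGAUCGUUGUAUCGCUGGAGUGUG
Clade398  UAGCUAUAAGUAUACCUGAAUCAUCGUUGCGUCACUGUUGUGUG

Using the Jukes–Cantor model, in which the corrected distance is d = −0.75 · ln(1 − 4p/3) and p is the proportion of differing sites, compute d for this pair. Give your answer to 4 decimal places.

Mismatches occur at site 4 (A→C), site 11 (A→U), site 20 (C→A), site 22 (G→C), site 30 (U→C), site 31 (A→G), site 34 (G→A), site 38 (G→U), site 39 (A→U).
p = 9/44 = 0.204545.
d = −0.75 · ln(1 − (4/3)·0.204545) = −0.75 · ln(0.727273) = −0.75 · (-0.318453) = 0.2388.

0.2388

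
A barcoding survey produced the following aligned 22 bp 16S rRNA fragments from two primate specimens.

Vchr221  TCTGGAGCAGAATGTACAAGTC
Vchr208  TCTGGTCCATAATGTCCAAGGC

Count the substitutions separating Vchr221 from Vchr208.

5

Differing sites — 6:A/T; 7:G/C; 10:G/T; 16:A/C; 21:T/G.
That gives 5 mismatches out of 22 aligned sites, so the Hamming distance is 5.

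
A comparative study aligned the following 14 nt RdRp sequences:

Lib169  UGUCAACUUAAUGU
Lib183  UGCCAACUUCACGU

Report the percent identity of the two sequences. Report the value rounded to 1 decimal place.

78.6%

The sequences differ at positions 3 (U/C), 10 (A/C), 12 (U/C).
11 of the 14 sites match, so the percent identity is 11/14 × 100 = 78.6%.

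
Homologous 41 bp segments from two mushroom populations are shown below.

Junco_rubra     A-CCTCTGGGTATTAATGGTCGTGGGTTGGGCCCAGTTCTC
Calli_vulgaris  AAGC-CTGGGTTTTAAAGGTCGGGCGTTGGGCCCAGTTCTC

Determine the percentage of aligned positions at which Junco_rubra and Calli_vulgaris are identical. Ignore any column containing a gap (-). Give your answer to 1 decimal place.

Excluding the 2 gap columns leaves 39 comparable sites.
Differing sites — 3:C/G; 12:A/T; 17:T/A; 23:T/G; 25:G/C.
34 of the 39 comparable sites match, so the percent identity is 34/39 × 100 = 87.2%.

87.2%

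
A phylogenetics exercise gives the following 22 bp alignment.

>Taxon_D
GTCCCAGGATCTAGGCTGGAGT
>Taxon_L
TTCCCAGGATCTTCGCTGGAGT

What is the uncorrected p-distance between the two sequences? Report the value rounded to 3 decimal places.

The sequences differ at positions 1 (G/T), 13 (A/T), 14 (G/C).
There are 3 differences over 22 sites, so p = 3/22 = 0.136.

0.136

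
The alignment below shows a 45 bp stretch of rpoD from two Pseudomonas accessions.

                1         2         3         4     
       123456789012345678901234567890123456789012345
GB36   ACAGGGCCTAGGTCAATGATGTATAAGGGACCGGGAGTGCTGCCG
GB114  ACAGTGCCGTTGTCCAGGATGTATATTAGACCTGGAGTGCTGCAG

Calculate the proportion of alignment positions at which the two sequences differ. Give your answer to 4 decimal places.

The sequences differ at positions 5 (G/T), 9 (T/G), 10 (A/T), 11 (G/T), 15 (A/C), 17 (T/G), 26 (A/T), 27 (G/T), 28 (G/A), 33 (G/T), 44 (C/A).
There are 11 differences over 45 sites, so p = 11/45 = 0.2444.

0.2444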